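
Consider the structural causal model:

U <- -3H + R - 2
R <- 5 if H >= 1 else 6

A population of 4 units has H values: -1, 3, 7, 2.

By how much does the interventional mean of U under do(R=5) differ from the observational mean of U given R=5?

3.75

Every unit gets R=5 under the intervention. U values become 6, -6, -18, -3; E[U|do(R=5)] = -5.25.
Conditioning on R=5 selects the 3 unit(s) with H ∈ {3, 7, 2}. Their U values: -6, -18, -3. Mean = -9.
Difference = -5.25 − (-9) = 3.75.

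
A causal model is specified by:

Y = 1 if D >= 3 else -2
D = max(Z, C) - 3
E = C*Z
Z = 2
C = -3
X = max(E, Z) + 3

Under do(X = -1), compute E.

do(X=-1) replaces the equation X = max(E, Z) + 3 with the constant X = -1.
E is not downstream of the intervention, so its value is determined by the original equations.
E = C*Z  [with C=-3, Z=2]  = -6

-6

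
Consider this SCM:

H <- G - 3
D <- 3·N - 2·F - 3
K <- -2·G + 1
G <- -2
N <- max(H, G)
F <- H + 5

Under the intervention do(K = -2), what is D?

-9

Under do(K=-2), the mechanism K <- -2·G + 1 is discarded; K is fixed at -2.
Since D is not a descendant of the intervened variable, it is unaffected.
H = G - 3  [with G=-2]  = -5
N = max(H, G)  [with H=-5, G=-2]  = -2
F = H + 5  [with H=-5]  = 0
D = 3·N - 2·F - 3  [with N=-2, F=0]  = -9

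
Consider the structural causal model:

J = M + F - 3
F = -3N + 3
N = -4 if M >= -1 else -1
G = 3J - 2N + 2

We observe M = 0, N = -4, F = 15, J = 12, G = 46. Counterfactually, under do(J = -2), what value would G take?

Intervening sets J = -2 and removes its equation (J = M + F - 3).
N = -4 if M >= -1 else -1  [with M=0]  = -4
G = 3J - 2N + 2  [with J=-2, N=-4]  = 4

4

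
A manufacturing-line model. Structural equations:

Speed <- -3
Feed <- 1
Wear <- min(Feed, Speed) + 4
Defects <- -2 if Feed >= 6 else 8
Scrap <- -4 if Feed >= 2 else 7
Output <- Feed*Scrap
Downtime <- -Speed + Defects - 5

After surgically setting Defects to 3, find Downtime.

1

The intervention breaks the incoming arrows to Defects: Defects <- -2 if Feed >= 6 else 8 no longer applies, and Defects = 3.
Downtime = -Speed + Defects - 5  [with Speed=-3, Defects=3]  = 1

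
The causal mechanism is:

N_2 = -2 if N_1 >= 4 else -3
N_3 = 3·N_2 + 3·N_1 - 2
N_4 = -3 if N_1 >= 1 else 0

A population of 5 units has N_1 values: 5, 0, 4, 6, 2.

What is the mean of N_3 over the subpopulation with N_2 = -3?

Observing N_2=-3 restricts to units where N_2's equation naturally yields -3: N_1 ∈ {0, 2}. In that subpopulation N_3 = -11, -5, mean -8.

-8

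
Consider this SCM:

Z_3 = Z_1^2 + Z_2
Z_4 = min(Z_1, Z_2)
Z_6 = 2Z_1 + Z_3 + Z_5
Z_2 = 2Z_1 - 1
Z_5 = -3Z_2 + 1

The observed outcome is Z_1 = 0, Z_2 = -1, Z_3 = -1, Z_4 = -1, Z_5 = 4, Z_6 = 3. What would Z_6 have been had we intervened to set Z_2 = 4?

-7

Under do(Z_2=4), the mechanism Z_2 = 2Z_1 - 1 is discarded; Z_2 is fixed at 4.
Z_3 = Z_1^2 + Z_2  [with Z_1=0, Z_2=4]  = 4
Z_5 = -3Z_2 + 1  [with Z_2=4]  = -11
Z_6 = 2Z_1 + Z_3 + Z_5  [with Z_1=0, Z_3=4, Z_5=-11]  = -7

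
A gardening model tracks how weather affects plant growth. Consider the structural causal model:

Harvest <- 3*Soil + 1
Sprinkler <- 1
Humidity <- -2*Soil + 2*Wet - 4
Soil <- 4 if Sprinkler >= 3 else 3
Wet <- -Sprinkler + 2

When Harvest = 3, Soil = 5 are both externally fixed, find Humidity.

-12

Setting Harvest = 3, Soil = 5 by intervention discards those variables' equations.
Wet = -Sprinkler + 2  [with Sprinkler=1]  = 1
Humidity = -2*Soil + 2*Wet - 4  [with Soil=5, Wet=1]  = -12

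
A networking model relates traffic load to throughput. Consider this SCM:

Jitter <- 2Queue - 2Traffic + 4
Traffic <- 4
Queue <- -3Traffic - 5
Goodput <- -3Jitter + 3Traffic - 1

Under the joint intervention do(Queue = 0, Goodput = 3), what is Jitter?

-4

The joint intervention fixes Queue = 0, Goodput = 3, removing each variable's own equation.
Jitter = 2Queue - 2Traffic + 4  [with Queue=0, Traffic=4]  = -4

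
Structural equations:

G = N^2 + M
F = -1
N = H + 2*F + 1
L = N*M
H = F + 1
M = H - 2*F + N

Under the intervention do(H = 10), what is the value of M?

21

Under do(H=10), the mechanism H = F + 1 is discarded; H is fixed at 10.
N = H + 2*F + 1  [with H=10, F=-1]  = 9
M = H - 2*F + N  [with H=10, F=-1, N=9]  = 21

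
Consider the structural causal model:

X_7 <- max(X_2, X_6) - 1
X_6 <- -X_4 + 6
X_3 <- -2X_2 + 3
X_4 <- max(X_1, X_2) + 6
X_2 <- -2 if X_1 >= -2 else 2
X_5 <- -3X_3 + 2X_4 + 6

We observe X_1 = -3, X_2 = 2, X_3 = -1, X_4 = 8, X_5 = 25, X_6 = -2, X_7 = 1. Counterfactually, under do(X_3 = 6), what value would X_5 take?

do(X_3=6) replaces the equation X_3 <- -2X_2 + 3 with the constant X_3 = 6.
X_2 = -2 if X_1 >= -2 else 2  [with X_1=-3]  = 2
X_4 = max(X_1, X_2) + 6  [with X_1=-3, X_2=2]  = 8
X_5 = -3X_3 + 2X_4 + 6  [with X_3=6, X_4=8]  = 4

4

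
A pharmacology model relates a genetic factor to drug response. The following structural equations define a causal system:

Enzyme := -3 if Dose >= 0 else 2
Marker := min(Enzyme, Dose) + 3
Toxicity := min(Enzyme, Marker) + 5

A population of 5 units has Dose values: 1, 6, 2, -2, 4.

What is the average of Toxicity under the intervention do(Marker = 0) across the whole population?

2.6

Under do(Marker=0), Marker's equation is replaced by Marker=0 for every unit. Per-unit Toxicity: 2, 2, 2, 5, 2. Mean = 2.6.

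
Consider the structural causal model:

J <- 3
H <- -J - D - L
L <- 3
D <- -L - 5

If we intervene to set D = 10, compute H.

-16

The intervention breaks the incoming arrows to D: D <- -L - 5 no longer applies, and D = 10.
H = -J - D - L  [with J=3, D=10, L=3]  = -16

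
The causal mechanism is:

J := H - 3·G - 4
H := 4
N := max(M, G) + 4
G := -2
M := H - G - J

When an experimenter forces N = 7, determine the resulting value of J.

do(N=7) replaces the equation N := max(M, G) + 4 with the constant N = 7.
J is not downstream of the intervention, so its value is determined by the original equations.
J = H - 3·G - 4  [with H=4, G=-2]  = 6

6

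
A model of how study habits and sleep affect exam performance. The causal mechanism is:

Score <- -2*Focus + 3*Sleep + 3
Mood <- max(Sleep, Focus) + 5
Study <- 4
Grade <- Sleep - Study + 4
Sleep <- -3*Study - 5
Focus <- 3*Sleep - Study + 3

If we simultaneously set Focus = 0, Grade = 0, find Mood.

5

The joint intervention fixes Focus = 0, Grade = 0, removing each variable's own equation.
Sleep = -3*Study - 5  [with Study=4]  = -17
Mood = max(Sleep, Focus) + 5  [with Sleep=-17, Focus=0]  = 5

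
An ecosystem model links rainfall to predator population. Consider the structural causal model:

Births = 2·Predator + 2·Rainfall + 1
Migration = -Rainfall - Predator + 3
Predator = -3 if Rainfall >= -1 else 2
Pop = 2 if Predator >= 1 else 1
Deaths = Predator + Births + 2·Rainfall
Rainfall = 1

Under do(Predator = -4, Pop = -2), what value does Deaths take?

-7

The joint intervention fixes Predator = -4, Pop = -2, removing each variable's own equation.
Births = 2·Predator + 2·Rainfall + 1  [with Predator=-4, Rainfall=1]  = -5
Deaths = Predator + Births + 2·Rainfall  [with Predator=-4, Births=-5, Rainfall=1]  = -7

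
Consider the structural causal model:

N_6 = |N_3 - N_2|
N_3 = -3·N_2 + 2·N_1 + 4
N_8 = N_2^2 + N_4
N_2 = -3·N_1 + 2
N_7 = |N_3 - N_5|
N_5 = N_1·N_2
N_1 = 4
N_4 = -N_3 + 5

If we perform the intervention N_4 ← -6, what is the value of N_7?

The intervention breaks the incoming arrows to N_4: N_4 = -N_3 + 5 no longer applies, and N_4 = -6.
No directed path runs from N_4 to N_7, so N_7 keeps its natural value.
N_2 = -3·N_1 + 2  [with N_1=4]  = -10
N_3 = -3·N_2 + 2·N_1 + 4  [with N_2=-10, N_1=4]  = 42
N_5 = N_1·N_2  [with N_1=4, N_2=-10]  = -40
N_7 = |N_3 - N_5|  [with N_3=42, N_5=-40]  = 82

82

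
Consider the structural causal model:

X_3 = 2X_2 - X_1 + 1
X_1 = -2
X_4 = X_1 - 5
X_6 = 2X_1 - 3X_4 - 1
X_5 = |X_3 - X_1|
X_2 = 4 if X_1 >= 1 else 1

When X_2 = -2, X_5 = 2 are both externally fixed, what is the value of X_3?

-1

Under do(X_2 = -2, X_5 = 2), each intervened variable's structural equation is replaced by its fixed value.
X_3 = 2X_2 - X_1 + 1  [with X_2=-2, X_1=-2]  = -1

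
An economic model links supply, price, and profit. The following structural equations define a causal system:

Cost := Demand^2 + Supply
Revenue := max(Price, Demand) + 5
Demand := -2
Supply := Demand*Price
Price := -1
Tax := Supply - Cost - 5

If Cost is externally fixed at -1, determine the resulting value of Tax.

Under do(Cost=-1), the mechanism Cost := Demand^2 + Supply is discarded; Cost is fixed at -1.
Supply = Demand*Price  [with Demand=-2, Price=-1]  = 2
Tax = Supply - Cost - 5  [with Supply=2, Cost=-1]  = -2

-2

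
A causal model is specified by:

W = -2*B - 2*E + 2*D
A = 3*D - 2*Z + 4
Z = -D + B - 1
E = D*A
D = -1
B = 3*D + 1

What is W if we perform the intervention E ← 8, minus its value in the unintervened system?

The intervention breaks the incoming arrows to E: E = D*A no longer applies, and E = 8.
B = 3*D + 1  [with D=-1]  = -2
W = -2*B - 2*E + 2*D  [with B=-2, E=8, D=-1]  = -14
Without intervention: B = 3*D + 1  [with D=-1]  = -2; Z = -D + B - 1  [with D=-1, B=-2]  = -2; A = 3*D - 2*Z + 4  [with D=-1, Z=-2]  = 5; E = D*A  [with D=-1, A=5]  = -5; W = -2*B - 2*E + 2*D  [with B=-2, E=-5, D=-1]  = 12.
Change = -14 − 12 = -26.

-26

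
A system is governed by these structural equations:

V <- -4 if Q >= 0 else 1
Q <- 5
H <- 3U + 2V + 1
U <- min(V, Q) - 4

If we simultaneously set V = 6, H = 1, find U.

The joint intervention fixes V = 6, H = 1, removing each variable's own equation.
U = min(V, Q) - 4  [with V=6, Q=5]  = 1

1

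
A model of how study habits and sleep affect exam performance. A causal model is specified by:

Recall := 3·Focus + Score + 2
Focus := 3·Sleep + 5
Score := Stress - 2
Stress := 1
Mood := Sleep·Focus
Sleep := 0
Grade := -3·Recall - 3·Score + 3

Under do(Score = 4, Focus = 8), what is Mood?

The joint intervention fixes Score = 4, Focus = 8, removing each variable's own equation.
Mood = Sleep·Focus  [with Sleep=0, Focus=8]  = 0

0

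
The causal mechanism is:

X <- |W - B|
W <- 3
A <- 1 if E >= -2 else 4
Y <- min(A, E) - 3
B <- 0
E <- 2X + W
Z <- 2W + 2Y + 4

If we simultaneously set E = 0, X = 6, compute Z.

4

The joint intervention fixes E = 0, X = 6, removing each variable's own equation.
A = 1 if E >= -2 else 4  [with E=0]  = 1
Y = min(A, E) - 3  [with A=1, E=0]  = -3
Z = 2W + 2Y + 4  [with W=3, Y=-3]  = 4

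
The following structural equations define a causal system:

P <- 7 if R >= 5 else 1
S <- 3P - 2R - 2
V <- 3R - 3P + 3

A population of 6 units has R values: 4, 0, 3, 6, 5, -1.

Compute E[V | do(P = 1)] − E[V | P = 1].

Under do(P=1), P's equation is replaced by P=1 for every unit. Per-unit V: 12, 0, 9, 18, 15, -3. Mean = 8.5.
Conditioning on P=1 selects the 4 unit(s) with R ∈ {4, 0, 3, -1}. Their V values: 12, 0, 9, -3. Mean = 4.5.
Difference = 8.5 − 4.5 = 4.

4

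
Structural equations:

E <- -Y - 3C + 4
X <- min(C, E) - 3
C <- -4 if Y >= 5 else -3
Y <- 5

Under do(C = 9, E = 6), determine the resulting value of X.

3

Setting C = 9, E = 6 by intervention discards those variables' equations.
X = min(C, E) - 3  [with C=9, E=6]  = 3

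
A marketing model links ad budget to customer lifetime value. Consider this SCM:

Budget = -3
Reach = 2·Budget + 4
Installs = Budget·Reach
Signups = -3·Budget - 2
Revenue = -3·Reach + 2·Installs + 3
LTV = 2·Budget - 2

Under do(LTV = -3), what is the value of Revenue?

do(LTV=-3) replaces the equation LTV = 2·Budget - 2 with the constant LTV = -3.
Since Revenue is not a descendant of the intervened variable, it is unaffected.
Reach = 2·Budget + 4  [with Budget=-3]  = -2
Installs = Budget·Reach  [with Budget=-3, Reach=-2]  = 6
Revenue = -3·Reach + 2·Installs + 3  [with Reach=-2, Installs=6]  = 21

21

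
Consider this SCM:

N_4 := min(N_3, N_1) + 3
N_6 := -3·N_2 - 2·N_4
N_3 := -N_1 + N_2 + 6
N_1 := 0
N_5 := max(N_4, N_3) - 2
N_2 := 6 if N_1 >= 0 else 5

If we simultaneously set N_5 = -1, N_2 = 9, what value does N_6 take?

The joint intervention fixes N_5 = -1, N_2 = 9, removing each variable's own equation.
N_3 = -N_1 + N_2 + 6  [with N_1=0, N_2=9]  = 15
N_4 = min(N_3, N_1) + 3  [with N_3=15, N_1=0]  = 3
N_6 = -3·N_2 - 2·N_4  [with N_2=9, N_4=3]  = -33

-33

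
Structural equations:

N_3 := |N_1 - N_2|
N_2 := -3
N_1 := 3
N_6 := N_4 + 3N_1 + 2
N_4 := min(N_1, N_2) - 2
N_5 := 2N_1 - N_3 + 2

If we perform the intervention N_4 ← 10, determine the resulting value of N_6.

21

Under do(N_4=10), the mechanism N_4 := min(N_1, N_2) - 2 is discarded; N_4 is fixed at 10.
N_6 = N_4 + 3N_1 + 2  [with N_4=10, N_1=3]  = 21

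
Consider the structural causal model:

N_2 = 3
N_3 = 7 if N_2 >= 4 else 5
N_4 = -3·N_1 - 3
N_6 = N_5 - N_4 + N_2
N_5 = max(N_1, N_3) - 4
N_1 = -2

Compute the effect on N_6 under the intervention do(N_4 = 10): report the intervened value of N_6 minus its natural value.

-7

Under do(N_4=10), the mechanism N_4 = -3·N_1 - 3 is discarded; N_4 is fixed at 10.
N_3 = 7 if N_2 >= 4 else 5  [with N_2=3]  = 5
N_5 = max(N_1, N_3) - 4  [with N_1=-2, N_3=5]  = 1
N_6 = N_5 - N_4 + N_2  [with N_5=1, N_4=10, N_2=3]  = -6
Without intervention: N_3 = 7 if N_2 >= 4 else 5  [with N_2=3]  = 5; N_4 = -3·N_1 - 3  [with N_1=-2]  = 3; N_5 = max(N_1, N_3) - 4  [with N_1=-2, N_3=5]  = 1; N_6 = N_5 - N_4 + N_2  [with N_5=1, N_4=3, N_2=3]  = 1.
Change = -6 − 1 = -7.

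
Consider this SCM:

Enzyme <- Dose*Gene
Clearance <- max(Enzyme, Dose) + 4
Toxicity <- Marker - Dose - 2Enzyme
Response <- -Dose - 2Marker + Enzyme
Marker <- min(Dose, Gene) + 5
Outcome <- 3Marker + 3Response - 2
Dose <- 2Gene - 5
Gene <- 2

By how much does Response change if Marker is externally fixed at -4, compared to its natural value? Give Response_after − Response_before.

16

Intervening sets Marker = -4 and removes its equation (Marker <- min(Dose, Gene) + 5).
Dose = 2Gene - 5  [with Gene=2]  = -1
Enzyme = Dose*Gene  [with Dose=-1, Gene=2]  = -2
Response = -Dose - 2Marker + Enzyme  [with Dose=-1, Marker=-4, Enzyme=-2]  = 7
Without intervention: Dose = 2Gene - 5  [with Gene=2]  = -1; Enzyme = Dose*Gene  [with Dose=-1, Gene=2]  = -2; Marker = min(Dose, Gene) + 5  [with Dose=-1, Gene=2]  = 4; Response = -Dose - 2Marker + Enzyme  [with Dose=-1, Marker=4, Enzyme=-2]  = -9.
Change = 7 − (-9) = 16.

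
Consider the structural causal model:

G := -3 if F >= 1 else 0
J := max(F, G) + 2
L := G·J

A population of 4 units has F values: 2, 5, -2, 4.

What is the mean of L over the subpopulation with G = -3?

Observing G=-3 restricts to units where G's equation naturally yields -3: F ∈ {2, 5, 4}. In that subpopulation L = -12, -21, -18, mean -17.

-17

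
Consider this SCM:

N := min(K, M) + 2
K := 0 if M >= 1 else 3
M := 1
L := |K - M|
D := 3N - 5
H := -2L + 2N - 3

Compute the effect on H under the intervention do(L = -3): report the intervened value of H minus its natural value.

The intervention breaks the incoming arrows to L: L := |K - M| no longer applies, and L = -3.
K = 0 if M >= 1 else 3  [with M=1]  = 0
N = min(K, M) + 2  [with K=0, M=1]  = 2
H = -2L + 2N - 3  [with L=-3, N=2]  = 7
Without intervention: K = 0 if M >= 1 else 3  [with M=1]  = 0; N = min(K, M) + 2  [with K=0, M=1]  = 2; L = |K - M|  [with K=0, M=1]  = 1; H = -2L + 2N - 3  [with L=1, N=2]  = -1.
Change = 7 − (-1) = 8.

8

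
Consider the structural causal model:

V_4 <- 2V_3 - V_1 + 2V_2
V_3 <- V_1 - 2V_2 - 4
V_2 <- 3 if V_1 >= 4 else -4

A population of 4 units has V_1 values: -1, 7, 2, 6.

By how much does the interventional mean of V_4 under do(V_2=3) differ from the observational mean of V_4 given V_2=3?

-3

do(V_2=3) breaks V_2's dependence on V_1. With V_2=3 fixed, V_4 across the units is -15, -7, -12, -8, mean -10.5.
Conditioning on V_2=3 selects the 2 unit(s) with V_1 ∈ {7, 6}. Their V_4 values: -7, -8. Mean = -7.5.
Difference = -10.5 − (-7.5) = -3.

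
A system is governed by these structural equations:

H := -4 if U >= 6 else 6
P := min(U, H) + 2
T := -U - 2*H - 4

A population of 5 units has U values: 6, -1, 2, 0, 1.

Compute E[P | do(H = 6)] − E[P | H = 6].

The intervention sets H=6 in all 5 units regardless of U. Recomputing P per unit gives 8, 1, 4, 2, 3; average 3.6.
Conditioning on H=6 selects the 4 unit(s) with U ∈ {-1, 2, 0, 1}. Their P values: 1, 4, 2, 3. Mean = 2.5.
Difference = 3.6 − 2.5 = 1.1.

1.1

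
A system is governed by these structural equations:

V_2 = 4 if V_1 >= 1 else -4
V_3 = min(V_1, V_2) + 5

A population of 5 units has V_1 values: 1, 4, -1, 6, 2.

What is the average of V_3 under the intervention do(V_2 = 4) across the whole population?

do(V_2=4) breaks V_2's dependence on V_1. With V_2=4 fixed, V_3 across the units is 6, 9, 4, 9, 7, mean 7.

7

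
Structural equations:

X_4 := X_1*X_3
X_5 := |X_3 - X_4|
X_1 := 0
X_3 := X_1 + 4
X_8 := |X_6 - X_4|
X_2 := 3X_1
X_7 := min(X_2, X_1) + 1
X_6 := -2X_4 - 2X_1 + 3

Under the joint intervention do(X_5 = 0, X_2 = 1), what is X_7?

1

Setting X_5 = 0, X_2 = 1 by intervention discards those variables' equations.
X_7 = min(X_2, X_1) + 1  [with X_2=1, X_1=0]  = 1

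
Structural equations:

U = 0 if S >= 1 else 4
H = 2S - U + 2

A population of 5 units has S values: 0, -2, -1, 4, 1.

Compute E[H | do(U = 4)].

-1.2

Under do(U=4), U's equation is replaced by U=4 for every unit. Per-unit H: -2, -6, -4, 6, 0. Mean = -1.2.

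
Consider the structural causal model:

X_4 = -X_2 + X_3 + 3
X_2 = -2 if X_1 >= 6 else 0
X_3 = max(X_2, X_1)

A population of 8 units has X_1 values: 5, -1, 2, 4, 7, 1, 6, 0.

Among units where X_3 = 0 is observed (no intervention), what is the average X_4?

Conditioning on X_3=0 selects the 2 unit(s) with X_1 ∈ {-1, 0}. Their X_4 values: 3, 3. Mean = 3.

3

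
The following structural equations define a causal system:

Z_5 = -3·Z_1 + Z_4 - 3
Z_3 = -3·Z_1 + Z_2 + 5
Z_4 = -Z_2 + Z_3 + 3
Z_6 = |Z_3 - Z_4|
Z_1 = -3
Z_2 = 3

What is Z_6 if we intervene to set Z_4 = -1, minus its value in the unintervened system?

Under do(Z_4=-1), the mechanism Z_4 = -Z_2 + Z_3 + 3 is discarded; Z_4 is fixed at -1.
Z_3 = -3·Z_1 + Z_2 + 5  [with Z_1=-3, Z_2=3]  = 17
Z_6 = |Z_3 - Z_4|  [with Z_3=17, Z_4=-1]  = 18
Without intervention: Z_3 = -3·Z_1 + Z_2 + 5  [with Z_1=-3, Z_2=3]  = 17; Z_4 = -Z_2 + Z_3 + 3  [with Z_2=3, Z_3=17]  = 17; Z_6 = |Z_3 - Z_4|  [with Z_3=17, Z_4=17]  = 0.
Change = 18 − 0 = 18.

18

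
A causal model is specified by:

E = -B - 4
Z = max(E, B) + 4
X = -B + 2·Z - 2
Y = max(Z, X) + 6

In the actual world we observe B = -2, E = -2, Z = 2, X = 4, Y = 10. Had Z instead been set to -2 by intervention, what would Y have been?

do(Z=-2) replaces the equation Z = max(E, B) + 4 with the constant Z = -2.
X = -B + 2·Z - 2  [with B=-2, Z=-2]  = -4
Y = max(Z, X) + 6  [with Z=-2, X=-4]  = 4

4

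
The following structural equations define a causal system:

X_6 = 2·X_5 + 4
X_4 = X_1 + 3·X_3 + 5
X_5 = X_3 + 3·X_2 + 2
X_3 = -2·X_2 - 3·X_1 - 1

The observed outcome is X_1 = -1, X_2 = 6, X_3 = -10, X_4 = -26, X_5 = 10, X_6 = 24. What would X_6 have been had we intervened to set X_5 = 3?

10

The intervention breaks the incoming arrows to X_5: X_5 = X_3 + 3·X_2 + 2 no longer applies, and X_5 = 3.
X_6 = 2·X_5 + 4  [with X_5=3]  = 10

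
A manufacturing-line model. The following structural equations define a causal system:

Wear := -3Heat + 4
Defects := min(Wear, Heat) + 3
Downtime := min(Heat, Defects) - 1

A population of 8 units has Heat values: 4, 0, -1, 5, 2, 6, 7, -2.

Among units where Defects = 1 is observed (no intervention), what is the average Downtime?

Observing Defects=1 restricts to units where Defects's equation naturally yields 1: Heat ∈ {2, -2}. In that subpopulation Downtime = 0, -3, mean -1.5.

-1.5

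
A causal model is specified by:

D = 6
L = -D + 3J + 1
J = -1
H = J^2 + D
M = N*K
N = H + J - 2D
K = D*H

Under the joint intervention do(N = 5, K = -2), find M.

-10

Setting N = 5, K = -2 by intervention discards those variables' equations.
M = N*K  [with N=5, K=-2]  = -10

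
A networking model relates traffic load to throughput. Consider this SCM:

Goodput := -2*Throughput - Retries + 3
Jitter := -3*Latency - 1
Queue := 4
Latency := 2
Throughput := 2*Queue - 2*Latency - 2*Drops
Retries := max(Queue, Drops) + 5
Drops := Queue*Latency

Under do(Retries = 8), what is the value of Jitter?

Intervening sets Retries = 8 and removes its equation (Retries := max(Queue, Drops) + 5).
No directed path runs from Retries to Jitter, so Jitter keeps its natural value.
Jitter = -3*Latency - 1  [with Latency=2]  = -7

-7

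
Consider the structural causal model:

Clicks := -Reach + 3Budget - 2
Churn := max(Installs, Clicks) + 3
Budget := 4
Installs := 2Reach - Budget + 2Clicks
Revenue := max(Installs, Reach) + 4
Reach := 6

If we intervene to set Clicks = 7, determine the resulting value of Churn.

do(Clicks=7) replaces the equation Clicks := -Reach + 3Budget - 2 with the constant Clicks = 7.
Installs = 2Reach - Budget + 2Clicks  [with Reach=6, Budget=4, Clicks=7]  = 22
Churn = max(Installs, Clicks) + 3  [with Installs=22, Clicks=7]  = 25

25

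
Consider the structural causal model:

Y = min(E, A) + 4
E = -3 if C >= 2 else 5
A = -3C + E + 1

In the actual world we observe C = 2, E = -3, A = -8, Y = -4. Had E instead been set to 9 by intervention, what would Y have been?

8

Under do(E=9), the mechanism E = -3 if C >= 2 else 5 is discarded; E is fixed at 9.
A = -3C + E + 1  [with C=2, E=9]  = 4
Y = min(E, A) + 4  [with E=9, A=4]  = 8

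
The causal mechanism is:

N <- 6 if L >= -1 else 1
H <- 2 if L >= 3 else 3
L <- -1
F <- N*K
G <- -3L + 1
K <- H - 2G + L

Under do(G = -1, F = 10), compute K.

4

Setting G = -1, F = 10 by intervention discards those variables' equations.
H = 2 if L >= 3 else 3  [with L=-1]  = 3
K = H - 2G + L  [with H=3, G=-1, L=-1]  = 4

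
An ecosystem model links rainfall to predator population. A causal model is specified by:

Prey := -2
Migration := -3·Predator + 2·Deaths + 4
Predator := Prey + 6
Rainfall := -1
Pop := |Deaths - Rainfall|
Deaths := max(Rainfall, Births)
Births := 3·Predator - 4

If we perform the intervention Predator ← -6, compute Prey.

-2

Under do(Predator=-6), the mechanism Predator := Prey + 6 is discarded; Predator is fixed at -6.
Since Prey is not a descendant of the intervened variable, it is unaffected.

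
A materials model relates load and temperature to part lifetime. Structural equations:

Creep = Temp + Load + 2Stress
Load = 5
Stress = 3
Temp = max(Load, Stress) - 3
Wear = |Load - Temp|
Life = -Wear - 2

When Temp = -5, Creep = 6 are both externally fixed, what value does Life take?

Setting Temp = -5, Creep = 6 by intervention discards those variables' equations.
Wear = |Load - Temp|  [with Load=5, Temp=-5]  = 10
Life = -Wear - 2  [with Wear=10]  = -12

-12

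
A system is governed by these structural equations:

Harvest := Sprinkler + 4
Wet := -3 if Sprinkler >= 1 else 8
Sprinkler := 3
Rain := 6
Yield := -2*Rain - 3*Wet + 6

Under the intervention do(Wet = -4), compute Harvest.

7

do(Wet=-4) replaces the equation Wet := -3 if Sprinkler >= 1 else 8 with the constant Wet = -4.
Harvest is not downstream of the intervention, so its value is determined by the original equations.
Harvest = Sprinkler + 4  [with Sprinkler=3]  = 7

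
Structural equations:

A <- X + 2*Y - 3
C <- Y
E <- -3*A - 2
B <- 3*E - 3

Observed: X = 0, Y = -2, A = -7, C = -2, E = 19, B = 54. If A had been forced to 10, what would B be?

-99

The intervention breaks the incoming arrows to A: A <- X + 2*Y - 3 no longer applies, and A = 10.
E = -3*A - 2  [with A=10]  = -32
B = 3*E - 3  [with E=-32]  = -99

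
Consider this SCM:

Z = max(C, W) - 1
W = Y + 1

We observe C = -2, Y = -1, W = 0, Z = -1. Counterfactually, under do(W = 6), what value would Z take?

5

The intervention breaks the incoming arrows to W: W = Y + 1 no longer applies, and W = 6.
Z = max(C, W) - 1  [with C=-2, W=6]  = 5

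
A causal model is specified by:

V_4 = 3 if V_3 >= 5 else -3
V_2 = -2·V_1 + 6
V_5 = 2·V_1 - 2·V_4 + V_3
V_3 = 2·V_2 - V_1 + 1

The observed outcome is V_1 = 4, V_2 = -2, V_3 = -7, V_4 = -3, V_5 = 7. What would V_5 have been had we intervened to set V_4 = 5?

-9

Intervening sets V_4 = 5 and removes its equation (V_4 = 3 if V_3 >= 5 else -3).
V_2 = -2·V_1 + 6  [with V_1=4]  = -2
V_3 = 2·V_2 - V_1 + 1  [with V_2=-2, V_1=4]  = -7
V_5 = 2·V_1 - 2·V_4 + V_3  [with V_1=4, V_4=5, V_3=-7]  = -9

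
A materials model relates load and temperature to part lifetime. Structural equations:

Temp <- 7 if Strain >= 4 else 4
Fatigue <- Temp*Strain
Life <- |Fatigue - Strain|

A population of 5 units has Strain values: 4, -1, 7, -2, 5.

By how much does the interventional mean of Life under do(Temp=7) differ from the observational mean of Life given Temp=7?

-9.2

The intervention sets Temp=7 in all 5 units regardless of Strain. Recomputing Life per unit gives 24, 6, 42, 12, 30; average 22.8.
Conditioning on Temp=7 selects the 3 unit(s) with Strain ∈ {4, 7, 5}. Their Life values: 24, 42, 30. Mean = 32.
Difference = 22.8 − 32 = -9.2.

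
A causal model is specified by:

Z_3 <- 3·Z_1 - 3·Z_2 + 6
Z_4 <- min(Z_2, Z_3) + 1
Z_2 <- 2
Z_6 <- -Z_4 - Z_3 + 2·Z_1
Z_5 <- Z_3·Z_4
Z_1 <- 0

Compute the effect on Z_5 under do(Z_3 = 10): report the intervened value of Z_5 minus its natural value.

do(Z_3=10) replaces the equation Z_3 <- 3·Z_1 - 3·Z_2 + 6 with the constant Z_3 = 10.
Z_4 = min(Z_2, Z_3) + 1  [with Z_2=2, Z_3=10]  = 3
Z_5 = Z_3·Z_4  [with Z_3=10, Z_4=3]  = 30
Without intervention: Z_3 = 3·Z_1 - 3·Z_2 + 6  [with Z_1=0, Z_2=2]  = 0; Z_4 = min(Z_2, Z_3) + 1  [with Z_2=2, Z_3=0]  = 1; Z_5 = Z_3·Z_4  [with Z_3=0, Z_4=1]  = 0.
Change = 30 − 0 = 30.

30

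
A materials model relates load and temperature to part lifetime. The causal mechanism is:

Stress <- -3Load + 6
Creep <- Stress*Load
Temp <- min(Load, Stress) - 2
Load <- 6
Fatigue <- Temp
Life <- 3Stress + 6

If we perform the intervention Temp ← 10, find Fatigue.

10

do(Temp=10) replaces the equation Temp <- min(Load, Stress) - 2 with the constant Temp = 10.
Fatigue = Temp  [with Temp=10]  = 10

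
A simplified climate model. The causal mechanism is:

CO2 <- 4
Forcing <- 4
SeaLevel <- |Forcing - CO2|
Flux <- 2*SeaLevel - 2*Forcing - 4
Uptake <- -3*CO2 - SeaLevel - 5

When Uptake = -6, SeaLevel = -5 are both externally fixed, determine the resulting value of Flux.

-22

Under do(Uptake = -6, SeaLevel = -5), each intervened variable's structural equation is replaced by its fixed value.
Flux = 2*SeaLevel - 2*Forcing - 4  [with SeaLevel=-5, Forcing=4]  = -22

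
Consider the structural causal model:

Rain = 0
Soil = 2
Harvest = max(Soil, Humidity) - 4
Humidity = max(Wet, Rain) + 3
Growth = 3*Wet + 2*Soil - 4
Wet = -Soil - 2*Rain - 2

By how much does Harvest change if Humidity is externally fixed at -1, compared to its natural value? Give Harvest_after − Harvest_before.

The intervention breaks the incoming arrows to Humidity: Humidity = max(Wet, Rain) + 3 no longer applies, and Humidity = -1.
Harvest = max(Soil, Humidity) - 4  [with Soil=2, Humidity=-1]  = -2
Without intervention: Wet = -Soil - 2*Rain - 2  [with Soil=2, Rain=0]  = -4; Humidity = max(Wet, Rain) + 3  [with Wet=-4, Rain=0]  = 3; Harvest = max(Soil, Humidity) - 4  [with Soil=2, Humidity=3]  = -1.
Change = -2 − (-1) = -1.

-1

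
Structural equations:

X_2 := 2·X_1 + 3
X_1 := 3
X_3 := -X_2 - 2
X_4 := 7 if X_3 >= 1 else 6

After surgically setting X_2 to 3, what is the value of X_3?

-5

The intervention breaks the incoming arrows to X_2: X_2 := 2·X_1 + 3 no longer applies, and X_2 = 3.
X_3 = -X_2 - 2  [with X_2=3]  = -5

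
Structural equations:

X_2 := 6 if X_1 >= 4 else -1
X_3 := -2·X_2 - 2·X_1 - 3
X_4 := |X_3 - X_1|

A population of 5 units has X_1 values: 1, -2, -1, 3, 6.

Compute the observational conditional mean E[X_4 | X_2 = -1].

5.25

Observing X_2=-1 restricts to units where X_2's equation naturally yields -1: X_1 ∈ {1, -2, -1, 3}. In that subpopulation X_4 = 4, 5, 2, 10, mean 5.25.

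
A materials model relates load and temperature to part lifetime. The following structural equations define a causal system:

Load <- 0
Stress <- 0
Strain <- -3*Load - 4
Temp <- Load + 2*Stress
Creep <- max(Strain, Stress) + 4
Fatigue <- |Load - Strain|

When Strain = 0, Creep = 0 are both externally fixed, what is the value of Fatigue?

Setting Strain = 0, Creep = 0 by intervention discards those variables' equations.
Fatigue = |Load - Strain|  [with Load=0, Strain=0]  = 0

0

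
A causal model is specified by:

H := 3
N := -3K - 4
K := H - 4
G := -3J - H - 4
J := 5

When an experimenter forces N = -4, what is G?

do(N=-4) replaces the equation N := -3K - 4 with the constant N = -4.
G is not downstream of the intervention, so its value is determined by the original equations.
G = -3J - H - 4  [with J=5, H=3]  = -22

-22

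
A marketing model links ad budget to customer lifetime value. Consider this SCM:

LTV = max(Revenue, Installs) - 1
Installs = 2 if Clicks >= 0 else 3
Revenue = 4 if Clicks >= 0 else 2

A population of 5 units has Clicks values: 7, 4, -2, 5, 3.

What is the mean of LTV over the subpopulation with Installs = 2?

3

Conditioning on Installs=2 selects the 4 unit(s) with Clicks ∈ {7, 4, 5, 3}. Their LTV values: 3, 3, 3, 3. Mean = 3.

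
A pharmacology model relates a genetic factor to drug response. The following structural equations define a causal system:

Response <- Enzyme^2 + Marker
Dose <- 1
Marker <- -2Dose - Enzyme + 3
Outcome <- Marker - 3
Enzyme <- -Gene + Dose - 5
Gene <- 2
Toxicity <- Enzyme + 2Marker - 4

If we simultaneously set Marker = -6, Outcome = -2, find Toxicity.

-22

The joint intervention fixes Marker = -6, Outcome = -2, removing each variable's own equation.
Enzyme = -Gene + Dose - 5  [with Gene=2, Dose=1]  = -6
Toxicity = Enzyme + 2Marker - 4  [with Enzyme=-6, Marker=-6]  = -22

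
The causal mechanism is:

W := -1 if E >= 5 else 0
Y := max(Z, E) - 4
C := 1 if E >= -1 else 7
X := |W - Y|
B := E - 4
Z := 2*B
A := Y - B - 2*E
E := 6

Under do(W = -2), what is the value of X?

4

The intervention breaks the incoming arrows to W: W := -1 if E >= 5 else 0 no longer applies, and W = -2.
B = E - 4  [with E=6]  = 2
Z = 2*B  [with B=2]  = 4
Y = max(Z, E) - 4  [with Z=4, E=6]  = 2
X = |W - Y|  [with W=-2, Y=2]  = 4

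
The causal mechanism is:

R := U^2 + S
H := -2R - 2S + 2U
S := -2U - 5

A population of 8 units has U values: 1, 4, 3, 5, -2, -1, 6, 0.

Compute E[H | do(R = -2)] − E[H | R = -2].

6

Under do(R=-2), R's equation is replaced by R=-2 for every unit. Per-unit H: 20, 38, 32, 44, 2, 8, 50, 14. Mean = 26.
E[H|R=-2] averages over only the 2 units with R=-2 (U = 3, -1): H = 32, 8, mean 20.
Difference = 26 − 20 = 6.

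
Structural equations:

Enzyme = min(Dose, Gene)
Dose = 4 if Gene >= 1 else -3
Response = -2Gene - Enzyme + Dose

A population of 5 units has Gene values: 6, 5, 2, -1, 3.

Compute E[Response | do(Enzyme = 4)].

-7.4

do(Enzyme=4) breaks Enzyme's dependence on Gene. With Enzyme=4 fixed, Response across the units is -12, -10, -4, -5, -6, mean -7.4.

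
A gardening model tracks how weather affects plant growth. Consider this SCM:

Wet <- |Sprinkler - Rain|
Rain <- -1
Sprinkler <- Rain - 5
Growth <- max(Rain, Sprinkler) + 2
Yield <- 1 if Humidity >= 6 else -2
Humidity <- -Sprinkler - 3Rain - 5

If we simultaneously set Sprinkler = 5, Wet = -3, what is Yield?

Under do(Sprinkler = 5, Wet = -3), each intervened variable's structural equation is replaced by its fixed value.
Humidity = -Sprinkler - 3Rain - 5  [with Sprinkler=5, Rain=-1]  = -7
Yield = 1 if Humidity >= 6 else -2  [with Humidity=-7]  = -2

-2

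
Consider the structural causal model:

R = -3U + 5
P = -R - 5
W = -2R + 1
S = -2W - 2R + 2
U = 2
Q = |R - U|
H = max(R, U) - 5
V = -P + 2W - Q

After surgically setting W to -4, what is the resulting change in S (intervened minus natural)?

14

Intervening sets W = -4 and removes its equation (W = -2R + 1).
R = -3U + 5  [with U=2]  = -1
S = -2W - 2R + 2  [with W=-4, R=-1]  = 12
Without intervention: R = -3U + 5  [with U=2]  = -1; W = -2R + 1  [with R=-1]  = 3; S = -2W - 2R + 2  [with W=3, R=-1]  = -2.
Change = 12 − (-2) = 14.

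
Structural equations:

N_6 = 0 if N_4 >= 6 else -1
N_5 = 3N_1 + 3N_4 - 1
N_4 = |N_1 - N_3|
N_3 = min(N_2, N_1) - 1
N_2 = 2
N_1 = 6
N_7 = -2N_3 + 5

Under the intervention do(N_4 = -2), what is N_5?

Intervening sets N_4 = -2 and removes its equation (N_4 = |N_1 - N_3|).
N_5 = 3N_1 + 3N_4 - 1  [with N_1=6, N_4=-2]  = 11

11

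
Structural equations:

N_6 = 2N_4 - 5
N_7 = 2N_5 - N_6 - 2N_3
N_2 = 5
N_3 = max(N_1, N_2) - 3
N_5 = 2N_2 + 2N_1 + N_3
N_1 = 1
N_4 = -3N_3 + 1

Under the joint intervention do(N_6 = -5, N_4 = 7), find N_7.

29

Under do(N_6 = -5, N_4 = 7), each intervened variable's structural equation is replaced by its fixed value.
N_3 = max(N_1, N_2) - 3  [with N_1=1, N_2=5]  = 2
N_5 = 2N_2 + 2N_1 + N_3  [with N_2=5, N_1=1, N_3=2]  = 14
N_7 = 2N_5 - N_6 - 2N_3  [with N_5=14, N_6=-5, N_3=2]  = 29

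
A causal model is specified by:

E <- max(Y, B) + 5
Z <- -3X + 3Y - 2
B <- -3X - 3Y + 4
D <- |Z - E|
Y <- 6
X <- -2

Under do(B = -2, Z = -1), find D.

12

Setting B = -2, Z = -1 by intervention discards those variables' equations.
E = max(Y, B) + 5  [with Y=6, B=-2]  = 11
D = |Z - E|  [with Z=-1, E=11]  = 12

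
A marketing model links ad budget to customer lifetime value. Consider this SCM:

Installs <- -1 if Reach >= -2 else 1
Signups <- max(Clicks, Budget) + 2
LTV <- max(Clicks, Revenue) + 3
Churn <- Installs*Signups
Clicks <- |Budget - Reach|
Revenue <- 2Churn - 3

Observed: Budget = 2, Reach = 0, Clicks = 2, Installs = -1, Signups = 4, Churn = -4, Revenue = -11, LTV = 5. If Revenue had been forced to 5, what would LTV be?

8

do(Revenue=5) replaces the equation Revenue <- 2Churn - 3 with the constant Revenue = 5.
Clicks = |Budget - Reach|  [with Budget=2, Reach=0]  = 2
LTV = max(Clicks, Revenue) + 3  [with Clicks=2, Revenue=5]  = 8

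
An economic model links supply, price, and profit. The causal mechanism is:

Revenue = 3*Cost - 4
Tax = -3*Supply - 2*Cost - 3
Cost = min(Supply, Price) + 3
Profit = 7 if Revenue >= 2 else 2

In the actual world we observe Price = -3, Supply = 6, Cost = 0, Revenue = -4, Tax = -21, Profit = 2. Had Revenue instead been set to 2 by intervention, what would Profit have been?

7

Under do(Revenue=2), the mechanism Revenue = 3*Cost - 4 is discarded; Revenue is fixed at 2.
Profit = 7 if Revenue >= 2 else 2  [with Revenue=2]  = 7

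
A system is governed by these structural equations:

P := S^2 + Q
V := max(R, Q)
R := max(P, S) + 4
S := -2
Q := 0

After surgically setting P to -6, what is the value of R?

The intervention breaks the incoming arrows to P: P := S^2 + Q no longer applies, and P = -6.
R = max(P, S) + 4  [with P=-6, S=-2]  = 2

2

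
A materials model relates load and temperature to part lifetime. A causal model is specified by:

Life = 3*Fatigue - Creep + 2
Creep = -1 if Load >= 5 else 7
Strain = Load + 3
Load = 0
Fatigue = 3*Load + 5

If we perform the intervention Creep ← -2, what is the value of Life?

do(Creep=-2) replaces the equation Creep = -1 if Load >= 5 else 7 with the constant Creep = -2.
Fatigue = 3*Load + 5  [with Load=0]  = 5
Life = 3*Fatigue - Creep + 2  [with Fatigue=5, Creep=-2]  = 19

19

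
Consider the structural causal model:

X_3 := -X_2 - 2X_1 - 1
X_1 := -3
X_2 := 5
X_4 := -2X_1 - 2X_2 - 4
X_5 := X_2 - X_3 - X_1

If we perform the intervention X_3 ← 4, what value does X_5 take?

do(X_3=4) replaces the equation X_3 := -X_2 - 2X_1 - 1 with the constant X_3 = 4.
X_5 = X_2 - X_3 - X_1  [with X_2=5, X_3=4, X_1=-3]  = 4

4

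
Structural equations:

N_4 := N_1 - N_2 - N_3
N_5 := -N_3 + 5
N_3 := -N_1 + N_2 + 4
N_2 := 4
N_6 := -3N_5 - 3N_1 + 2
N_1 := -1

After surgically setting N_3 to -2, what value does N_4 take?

-3

The intervention breaks the incoming arrows to N_3: N_3 := -N_1 + N_2 + 4 no longer applies, and N_3 = -2.
N_4 = N_1 - N_2 - N_3  [with N_1=-1, N_2=4, N_3=-2]  = -3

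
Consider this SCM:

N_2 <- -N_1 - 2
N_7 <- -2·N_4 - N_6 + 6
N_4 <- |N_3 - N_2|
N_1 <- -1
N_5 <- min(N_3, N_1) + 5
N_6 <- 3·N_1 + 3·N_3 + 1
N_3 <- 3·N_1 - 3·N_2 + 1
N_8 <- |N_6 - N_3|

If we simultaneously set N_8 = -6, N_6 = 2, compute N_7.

Setting N_8 = -6, N_6 = 2 by intervention discards those variables' equations.
N_2 = -N_1 - 2  [with N_1=-1]  = -1
N_3 = 3·N_1 - 3·N_2 + 1  [with N_1=-1, N_2=-1]  = 1
N_4 = |N_3 - N_2|  [with N_3=1, N_2=-1]  = 2
N_7 = -2·N_4 - N_6 + 6  [with N_4=2, N_6=2]  = 0

0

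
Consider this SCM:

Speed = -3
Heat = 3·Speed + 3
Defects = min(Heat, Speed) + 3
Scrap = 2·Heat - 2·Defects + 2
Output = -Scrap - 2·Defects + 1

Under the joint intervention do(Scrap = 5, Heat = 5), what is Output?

The joint intervention fixes Scrap = 5, Heat = 5, removing each variable's own equation.
Defects = min(Heat, Speed) + 3  [with Heat=5, Speed=-3]  = 0
Output = -Scrap - 2·Defects + 1  [with Scrap=5, Defects=0]  = -4

-4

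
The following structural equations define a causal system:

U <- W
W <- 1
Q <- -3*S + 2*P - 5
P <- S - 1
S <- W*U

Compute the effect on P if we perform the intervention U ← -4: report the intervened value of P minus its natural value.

-5

Under do(U=-4), the mechanism U <- W is discarded; U is fixed at -4.
S = W*U  [with W=1, U=-4]  = -4
P = S - 1  [with S=-4]  = -5
Without intervention: U = W  [with W=1]  = 1; S = W*U  [with W=1, U=1]  = 1; P = S - 1  [with S=1]  = 0.
Change = -5 − 0 = -5.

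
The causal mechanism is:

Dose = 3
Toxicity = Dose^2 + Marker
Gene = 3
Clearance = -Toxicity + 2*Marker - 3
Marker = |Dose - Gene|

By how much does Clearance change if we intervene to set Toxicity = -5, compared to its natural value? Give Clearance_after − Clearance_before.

14

Intervening sets Toxicity = -5 and removes its equation (Toxicity = Dose^2 + Marker).
Marker = |Dose - Gene|  [with Dose=3, Gene=3]  = 0
Clearance = -Toxicity + 2*Marker - 3  [with Toxicity=-5, Marker=0]  = 2
Without intervention: Marker = |Dose - Gene|  [with Dose=3, Gene=3]  = 0; Toxicity = Dose^2 + Marker  [with Dose=3, Marker=0]  = 9; Clearance = -Toxicity + 2*Marker - 3  [with Toxicity=9, Marker=0]  = -12.
Change = 2 − (-12) = 14.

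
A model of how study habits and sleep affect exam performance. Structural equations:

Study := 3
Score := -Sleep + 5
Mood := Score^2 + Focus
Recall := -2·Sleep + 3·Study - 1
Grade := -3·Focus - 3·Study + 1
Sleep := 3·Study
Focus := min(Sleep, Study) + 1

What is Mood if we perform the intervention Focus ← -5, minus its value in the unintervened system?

-9

do(Focus=-5) replaces the equation Focus := min(Sleep, Study) + 1 with the constant Focus = -5.
Sleep = 3·Study  [with Study=3]  = 9
Score = -Sleep + 5  [with Sleep=9]  = -4
Mood = Score^2 + Focus  [with Score=-4, Focus=-5]  = 11
Without intervention: Sleep = 3·Study  [with Study=3]  = 9; Focus = min(Sleep, Study) + 1  [with Sleep=9, Study=3]  = 4; Score = -Sleep + 5  [with Sleep=9]  = -4; Mood = Score^2 + Focus  [with Score=-4, Focus=4]  = 20.
Change = 11 − 20 = -9.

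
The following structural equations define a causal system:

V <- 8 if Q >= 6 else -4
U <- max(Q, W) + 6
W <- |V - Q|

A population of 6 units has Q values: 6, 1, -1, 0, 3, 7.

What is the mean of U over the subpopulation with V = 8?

Observing V=8 restricts to units where V's equation naturally yields 8: Q ∈ {6, 7}. In that subpopulation U = 12, 13, mean 12.5.

12.5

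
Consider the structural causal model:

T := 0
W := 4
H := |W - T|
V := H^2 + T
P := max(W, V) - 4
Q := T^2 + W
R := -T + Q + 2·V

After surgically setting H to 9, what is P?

do(H=9) replaces the equation H := |W - T| with the constant H = 9.
V = H^2 + T  [with H=9, T=0]  = 81
P = max(W, V) - 4  [with W=4, V=81]  = 77

77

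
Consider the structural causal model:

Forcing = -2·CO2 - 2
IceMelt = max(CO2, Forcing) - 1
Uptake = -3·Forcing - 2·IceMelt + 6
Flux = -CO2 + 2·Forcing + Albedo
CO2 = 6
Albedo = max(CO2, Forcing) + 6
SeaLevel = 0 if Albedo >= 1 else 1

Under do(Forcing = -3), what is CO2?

Under do(Forcing=-3), the mechanism Forcing = -2·CO2 - 2 is discarded; Forcing is fixed at -3.
CO2 is not downstream of the intervention, so its value is determined by the original equations.

6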